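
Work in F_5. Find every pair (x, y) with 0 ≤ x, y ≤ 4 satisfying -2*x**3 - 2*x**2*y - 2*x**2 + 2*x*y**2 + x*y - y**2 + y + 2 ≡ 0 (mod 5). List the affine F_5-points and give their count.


Affine F_5-points: {(0, 2), (0, 4), (2, 2), (2, 3), (3, 0)}; count = 5.

For each of the 25 pairs (x, y) ∈ F_5², evaluate f(x, y) mod 5. Record the zeros.
  x = 0: [0↦2, 1↦2, 2↦0, 3↦1, 4↦0]  zeros at y ∈ {2, 4}
  x = 1: [0↦3, 1↦4, 2↦2, 3↦2, 4↦4]  zeros at y ∈ ∅
  x = 2: [0↦3, 1↦1, 2↦0, 3↦0, 4↦1]  zeros at y ∈ {2, 3}
  x = 3: [0↦0, 1↦1, 2↦2, 3↦3, 4↦4]  zeros at y ∈ {0}
  x = 4: [0↦2, 1↦2, 2↦1, 3↦4, 4↦1]  zeros at y ∈ ∅
Collecting zeros: affine points = {(0, 2), (0, 4), (2, 2), (2, 3), (3, 0)}.
Total count |C(F_5)_aff| = 5.


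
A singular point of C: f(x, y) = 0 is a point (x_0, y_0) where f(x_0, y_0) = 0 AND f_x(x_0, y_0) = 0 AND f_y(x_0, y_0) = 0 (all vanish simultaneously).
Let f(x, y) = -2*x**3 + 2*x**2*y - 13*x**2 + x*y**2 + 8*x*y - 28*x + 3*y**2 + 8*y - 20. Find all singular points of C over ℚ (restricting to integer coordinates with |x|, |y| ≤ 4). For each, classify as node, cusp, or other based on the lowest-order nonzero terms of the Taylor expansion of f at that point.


Singular points: {(-2, 0)}; classification: node.

Compute partial derivatives:
  f_x = -6*x**2 + 4*x*y - 26*x + y**2 + 8*y - 28.
  f_y = 2*x**2 + 2*x*y + 8*x + 6*y + 8.
Scan x_0 ∈ {−4, ..., 4}. For each x_0, f_y(x_0, y) is a polynomial in y; find its integer roots y ∈ {−4, ..., 4}, then test f_x and f at those candidates.
  x = -4: f_y(-4, y) = 8 - 2*y; vanishes at y ∈ {4}. (-4, 4): f_x = -36 ≠ 0.
  x = -3: f_y(-3, y) = 2; no integer root y with |y| ≤ 4.
  x = -2: f_y(-2, y) = 2*y; vanishes at y ∈ {0}. (-2, 0): f_x = 0, f = 0 — SINGULAR.
  x = -1: f_y(-1, y) = 4*y + 2; no integer root y with |y| ≤ 4.
  x = 0: f_y(0, y) = 6*y + 8; no integer root y with |y| ≤ 4.
  x = 1: f_y(1, y) = 8*y + 18; no integer root y with |y| ≤ 4.
  x = 2: f_y(2, y) = 10*y + 32; no integer root y with |y| ≤ 4.
  x = 3: f_y(3, y) = 12*y + 50; no integer root y with |y| ≤ 4.
  x = 4: f_y(4, y) = 14*y + 72; no integer root y with |y| ≤ 4.
Only singular point on the grid: (-2, 0).
Classify: substitute x = -2 + u, y = 0 + v and expand: f = -2*u**3 + 2*u**2*v - u**2 + u*v**2 + v**2.
No constant or linear terms (consistent with a singular point). Quadratic part: -u**2 + v**2. Cubic part: -2*u**3 + 2*u**2*v + u*v**2.
The quadratic part v**2 - u**2 = (v − u)(v + u) splits into two distinct linear factors, so there are two distinct tangent lines y − 0 = ±(x − -2) — this is a node (ordinary double point).
Classification: node.


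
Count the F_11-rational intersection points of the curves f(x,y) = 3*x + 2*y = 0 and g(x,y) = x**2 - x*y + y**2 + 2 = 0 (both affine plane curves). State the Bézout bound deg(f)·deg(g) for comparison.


Common zeros: ∅; count = 0; Bézout bound = 2.

deg(f) = 1, deg(g) = 2, so Bézout bound = 2.
Scan x ∈ F_11. For each x, list the y ∈ F_11 with f(x, y) ≡ 0 and those with g(x, y) ≡ 0 (mod 11); the common zeros in that column are the intersection.
  x = 0: f ≡ 0 at y ∈ {0}; g ≡ 0 at y ∈ {3, 8}; common: ∅.
  x = 1: f ≡ 0 at y ∈ {4}; g ≡ 0 at y ∈ {6}; common: ∅.
  x = 2: f ≡ 0 at y ∈ {8}; g ≡ 0 at y ∈ ∅; common: ∅.
  x = 3: f ≡ 0 at y ∈ {1}; g ≡ 0 at y ∈ {0, 3}; common: ∅.
  x = 4: f ≡ 0 at y ∈ {5}; g ≡ 0 at y ∈ ∅; common: ∅.
  x = 5: f ≡ 0 at y ∈ {9}; g ≡ 0 at y ∈ {6, 10}; common: ∅.
  x = 6: f ≡ 0 at y ∈ {2}; g ≡ 0 at y ∈ {1, 5}; common: ∅.
  x = 7: f ≡ 0 at y ∈ {6}; g ≡ 0 at y ∈ ∅; common: ∅.
  x = 8: f ≡ 0 at y ∈ {10}; g ≡ 0 at y ∈ {0, 8}; common: ∅.
  x = 9: f ≡ 0 at y ∈ {3}; g ≡ 0 at y ∈ ∅; common: ∅.
  x = 10: f ≡ 0 at y ∈ {7}; g ≡ 0 at y ∈ {5}; common: ∅.
Collecting: common zeros = ∅, so the count is 0.
Comparison with the Bézout bound: 0 ≤ 2 = deg(f)·deg(g), as expected for curves with no common component (the affine F_11-count falls short of the bound because intersections may lie at infinity, over extension fields, or carry multiplicity).


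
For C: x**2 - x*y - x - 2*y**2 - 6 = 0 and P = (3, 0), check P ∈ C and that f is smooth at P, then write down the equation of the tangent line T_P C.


Tangent line at P: 5*x - 3*y - 15 = 0.

Step 1: f(3, 0) = 0, so P lies on C.
Step 2: partial derivatives
  f_x(x, y) = 2*x - y - 1, f_y(x, y) = -x - 4*y.
  f_x(P) = 5, f_y(P) = -3 (gradient nonzero, so P is smooth).
Step 3: tangent line at P: 5·(x − 3) + -3·(y − 0) = 0.
Expanding: 5*x - 3*y - 15 = 0.


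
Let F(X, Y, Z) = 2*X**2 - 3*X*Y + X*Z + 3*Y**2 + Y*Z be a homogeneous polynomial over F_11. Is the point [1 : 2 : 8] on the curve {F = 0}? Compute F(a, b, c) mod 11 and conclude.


F(1,2,8) ≡ 10 (mod 11); P is NOT on the curve.

Evaluate F(1, 2, 8) term-by-term (mod 11).
  2*X**2 ↦ 2·1·1·1 = 2
  -3*X*Y ↦ -3·1·2·1 = -6
  X*Z ↦ 1·1·1·8 = 8
  3*Y**2 ↦ 3·1·4·1 = 12
  Y*Z ↦ 1·1·2·8 = 16
Sum: F(1, 2, 8) = (2) + (-6) + (8) + (12) + (16) = 32.
Reducing mod 11: 32 ≡ 10 (mod 11).
Since F(a, b, c) ≡ 10 ≠ 0 (mod 11), P does NOT lie on the curve.


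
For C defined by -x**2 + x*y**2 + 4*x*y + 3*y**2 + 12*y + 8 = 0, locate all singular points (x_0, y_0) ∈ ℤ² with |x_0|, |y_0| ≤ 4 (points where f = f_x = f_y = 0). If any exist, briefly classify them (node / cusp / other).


Singular points: {(-2, -2)}; classification: node.

Compute partial derivatives:
  f_x = -2*x + y**2 + 4*y.
  f_y = 2*x*y + 4*x + 6*y + 12.
Scan x_0 ∈ {−4, ..., 4}. For each x_0, f_y(x_0, y) is a polynomial in y; find its integer roots y ∈ {−4, ..., 4}, then test f_x and f at those candidates.
  x = -4: f_y(-4, y) = -2*y - 4; vanishes at y ∈ {-2}. (-4, -2): f_x = 4 ≠ 0.
  x = -3: f_y(-3, y) = 0; vanishes at y ∈ {-4, -3, -2, -1, 0, 1, 2, 3, 4}. (-3, -4): f_x = 6 ≠ 0; (-3, -3): f_x = 3 ≠ 0; (-3, -2): f_x = 2 ≠ 0; (-3, -1): f_x = 3 ≠ 0; (-3, 0): f_x = 6 ≠ 0; (-3, 1): f_x = 11 ≠ 0; (-3, 2): f_x = 18 ≠ 0; (-3, 3): f_x = 27 ≠ 0; (-3, 4): f_x = 38 ≠ 0.
  x = -2: f_y(-2, y) = 2*y + 4; vanishes at y ∈ {-2}. (-2, -2): f_x = 0, f = 0 — SINGULAR.
  x = -1: f_y(-1, y) = 4*y + 8; vanishes at y ∈ {-2}. (-1, -2): f_x = -2 ≠ 0.
  x = 0: f_y(0, y) = 6*y + 12; vanishes at y ∈ {-2}. (0, -2): f_x = -4 ≠ 0.
  x = 1: f_y(1, y) = 8*y + 16; vanishes at y ∈ {-2}. (1, -2): f_x = -6 ≠ 0.
  x = 2: f_y(2, y) = 10*y + 20; vanishes at y ∈ {-2}. (2, -2): f_x = -8 ≠ 0.
  x = 3: f_y(3, y) = 12*y + 24; vanishes at y ∈ {-2}. (3, -2): f_x = -10 ≠ 0.
  x = 4: f_y(4, y) = 14*y + 28; vanishes at y ∈ {-2}. (4, -2): f_x = -12 ≠ 0.
Only singular point on the grid: (-2, -2).
Classify: substitute x = -2 + u, y = -2 + v and expand: f = -u**2 + u*v**2 + v**2.
No constant or linear terms (consistent with a singular point). Quadratic part: -u**2 + v**2. Cubic part: u*v**2.
The quadratic part v**2 - u**2 = (v − u)(v + u) splits into two distinct linear factors, so there are two distinct tangent lines y − -2 = ±(x − -2) — this is a node (ordinary double point).
Classification: node.


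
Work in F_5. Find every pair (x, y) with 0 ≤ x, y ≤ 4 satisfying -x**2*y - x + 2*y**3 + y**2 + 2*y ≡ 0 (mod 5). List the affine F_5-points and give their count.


Affine F_5-points: {(0, 0), (0, 1), (1, 3), (2, 3), (4, 1)}; count = 5.

For each of the 25 pairs (x, y) ∈ F_5², evaluate f(x, y) mod 5. Record the zeros.
  x = 0: [0↦0, 1↦0, 2↦4, 3↦4, 4↦2]  zeros at y ∈ {0, 1}
  x = 1: [0↦4, 1↦3, 2↦1, 3↦0, 4↦2]  zeros at y ∈ {3}
  x = 2: [0↦3, 1↦4, 2↦4, 3↦0, 4↦4]  zeros at y ∈ {3}
  x = 3: [0↦2, 1↦3, 2↦3, 3↦4, 4↦3]  zeros at y ∈ ∅
  x = 4: [0↦1, 1↦0, 2↦3, 3↦2, 4↦4]  zeros at y ∈ {1}
Collecting zeros: affine points = {(0, 0), (0, 1), (1, 3), (2, 3), (4, 1)}.
Total count |C(F_5)_aff| = 5.


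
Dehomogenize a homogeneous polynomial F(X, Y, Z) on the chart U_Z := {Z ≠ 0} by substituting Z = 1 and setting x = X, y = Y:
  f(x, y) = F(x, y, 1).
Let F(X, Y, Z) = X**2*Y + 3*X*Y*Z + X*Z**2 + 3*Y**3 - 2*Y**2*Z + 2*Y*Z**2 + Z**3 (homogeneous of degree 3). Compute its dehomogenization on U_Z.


f(x, y) = x**2*y + 3*x*y + x + 3*y**3 - 2*y**2 + 2*y + 1

On U_Z we set Z = 1. Each monomial c·X^i·Y^j·Z^k in F becomes c·x^i·y^j·1^k = c·x^i·y^j.
Substituting Z = 1: F(X, Y, 1) = x**2*y + 3*x*y + x + 3*y**3 - 2*y**2 + 2*y + 1.
Note: deg(f) ≤ deg(F) = 3; strict inequality happens when F is divisible by Z (lost terms).


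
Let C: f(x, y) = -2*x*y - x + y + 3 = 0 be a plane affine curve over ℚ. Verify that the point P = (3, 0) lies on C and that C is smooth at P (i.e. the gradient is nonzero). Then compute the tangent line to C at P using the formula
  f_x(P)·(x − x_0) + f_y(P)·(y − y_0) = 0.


Tangent line at P: -x - 5*y + 3 = 0.

Step 1: f(3, 0) = 0, so P lies on C.
Step 2: partial derivatives
  f_x(x, y) = -2*y - 1, f_y(x, y) = 1 - 2*x.
  f_x(P) = -1, f_y(P) = -5 (gradient nonzero, so P is smooth).
Step 3: tangent line at P: -1·(x − 3) + -5·(y − 0) = 0.
Expanding: -x - 5*y + 3 = 0.


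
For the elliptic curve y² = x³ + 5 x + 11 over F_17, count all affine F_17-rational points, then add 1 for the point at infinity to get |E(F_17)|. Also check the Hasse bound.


Affine points = {(1, 0), (3, 6), (3, 11), (5, 5), (5, 12), (6, 6), (6, 11), (7, 7), (7, 10), (8, 6), (8, 11)}; affine count = 11; |E(F_17)| = 12.

Discriminant check: Δ ∝ 4a³ + 27b² = 4·5³ + 27·11² = 4·125 + 27·121 ≡ 10 (mod 17). Nonzero ⇒ E is nonsingular.
For each x ∈ F_17, compute rhs = x³ + 5·x + 11 mod 17, then count y ∈ F_17 with y² ≡ rhs.
  x = 0: rhs = 11, matching y values: none (0 points).
  x = 1: rhs = 0, matching y values: 0 (1 points).
  x = 2: rhs = 12, matching y values: none (0 points).
  x = 3: rhs = 2, matching y values: 6, 11 (2 points).
  x = 4: rhs = 10, matching y values: none (0 points).
  x = 5: rhs = 8, matching y values: 5, 12 (2 points).
  x = 6: rhs = 2, matching y values: 6, 11 (2 points).
  x = 7: rhs = 15, matching y values: 7, 10 (2 points).
  x = 8: rhs = 2, matching y values: 6, 11 (2 points).
  x = 9: rhs = 3, matching y values: none (0 points).
  x = 10: rhs = 7, matching y values: none (0 points).
  x = 11: rhs = 3, matching y values: none (0 points).
  x = 12: rhs = 14, matching y values: none (0 points).
  x = 13: rhs = 12, matching y values: none (0 points).
  x = 14: rhs = 3, matching y values: none (0 points).
  x = 15: rhs = 10, matching y values: none (0 points).
  x = 16: rhs = 5, matching y values: none (0 points).
Total affine count: 11.
Full point count |E(F_17)| = 11 + 1 = 12.
Hasse bound: |12 − (17+1)| = |-6| = 6 ≤ 2√17 ≈ 8.2462 ✓.


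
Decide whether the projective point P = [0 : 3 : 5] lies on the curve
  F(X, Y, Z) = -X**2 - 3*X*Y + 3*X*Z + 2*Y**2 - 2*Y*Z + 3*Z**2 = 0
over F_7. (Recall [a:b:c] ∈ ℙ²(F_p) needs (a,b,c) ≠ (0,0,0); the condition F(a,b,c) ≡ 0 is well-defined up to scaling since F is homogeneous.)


F(0,3,5) ≡ 0 (mod 7); P is on the curve.

Evaluate F(0, 3, 5) term-by-term (mod 7).
  -X**2 ↦ -1·0·1·1 = 0
  -3*X*Y ↦ -3·0·3·1 = 0
  3*X*Z ↦ 3·0·1·5 = 0
  2*Y**2 ↦ 2·1·9·1 = 18
  -2*Y*Z ↦ -2·1·3·5 = -30
  3*Z**2 ↦ 3·1·1·25 = 75
Sum: F(0, 3, 5) = (0) + (0) + (0) + (18) + (-30) + (75) = 63.
Reducing mod 7: 63 ≡ 0 (mod 7).
Since F(a, b, c) ≡ 0 (mod 7), P lies on the curve.


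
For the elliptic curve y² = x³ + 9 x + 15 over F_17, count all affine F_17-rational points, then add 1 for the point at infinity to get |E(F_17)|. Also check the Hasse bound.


Affine points = {(0, 7), (0, 10), (1, 5), (1, 12), (3, 1), (3, 16), (4, 8), (4, 9), (5, 7), (5, 10), (6, 8), (6, 9), (7, 8), (7, 9), (8, 2), (8, 15), (9, 3), (9, 14), (10, 0), (11, 0), (12, 7), (12, 10), (13, 0)}; affine count = 23; |E(F_17)| = 24.

Discriminant check: Δ ∝ 4a³ + 27b² = 4·9³ + 27·15² = 4·729 + 27·225 ≡ 15 (mod 17). Nonzero ⇒ E is nonsingular.
For each x ∈ F_17, compute rhs = x³ + 9·x + 15 mod 17, then count y ∈ F_17 with y² ≡ rhs.
  x = 0: rhs = 15, matching y values: 7, 10 (2 points).
  x = 1: rhs = 8, matching y values: 5, 12 (2 points).
  x = 2: rhs = 7, matching y values: none (0 points).
  x = 3: rhs = 1, matching y values: 1, 16 (2 points).
  x = 4: rhs = 13, matching y values: 8, 9 (2 points).
  x = 5: rhs = 15, matching y values: 7, 10 (2 points).
  x = 6: rhs = 13, matching y values: 8, 9 (2 points).
  x = 7: rhs = 13, matching y values: 8, 9 (2 points).
  x = 8: rhs = 4, matching y values: 2, 15 (2 points).
  x = 9: rhs = 9, matching y values: 3, 14 (2 points).
  x = 10: rhs = 0, matching y values: 0 (1 points).
  x = 11: rhs = 0, matching y values: 0 (1 points).
  x = 12: rhs = 15, matching y values: 7, 10 (2 points).
  x = 13: rhs = 0, matching y values: 0 (1 points).
  x = 14: rhs = 12, matching y values: none (0 points).
  x = 15: rhs = 6, matching y values: none (0 points).
  x = 16: rhs = 5, matching y values: none (0 points).
Total affine count: 23.
Full point count |E(F_17)| = 23 + 1 = 24.
Hasse bound: |24 − (17+1)| = |6| = 6 ≤ 2√17 ≈ 8.2462 ✓.


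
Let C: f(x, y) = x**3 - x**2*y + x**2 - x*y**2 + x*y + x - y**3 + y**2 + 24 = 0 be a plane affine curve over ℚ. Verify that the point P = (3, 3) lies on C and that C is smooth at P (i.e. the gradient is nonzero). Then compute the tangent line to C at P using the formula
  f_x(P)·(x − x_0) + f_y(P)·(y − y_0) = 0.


Tangent line at P: 10*x - 45*y + 105 = 0.

Step 1: f(3, 3) = 0, so P lies on C.
Step 2: partial derivatives
  f_x(x, y) = 3*x**2 - 2*x*y + 2*x - y**2 + y + 1, f_y(x, y) = -x**2 - 2*x*y + x - 3*y**2 + 2*y.
  f_x(P) = 10, f_y(P) = -45 (gradient nonzero, so P is smooth).
Step 3: tangent line at P: 10·(x − 3) + -45·(y − 3) = 0.
Expanding: 10*x - 45*y + 105 = 0.


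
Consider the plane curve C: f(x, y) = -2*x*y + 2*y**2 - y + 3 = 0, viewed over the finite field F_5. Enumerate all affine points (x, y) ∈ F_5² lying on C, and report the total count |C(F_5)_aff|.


Affine F_5-points: {(1, 2), (2, 1), (2, 4), (3, 3)}; count = 4.

For each of the 25 pairs (x, y) ∈ F_5², evaluate f(x, y) mod 5. Record the zeros.
  x = 0: [0↦3, 1↦4, 2↦4, 3↦3, 4↦1]  zeros at y ∈ ∅
  x = 1: [0↦3, 1↦2, 2↦0, 3↦2, 4↦3]  zeros at y ∈ {2}
  x = 2: [0↦3, 1↦0, 2↦1, 3↦1, 4↦0]  zeros at y ∈ {1, 4}
  x = 3: [0↦3, 1↦3, 2↦2, 3↦0, 4↦2]  zeros at y ∈ {3}
  x = 4: [0↦3, 1↦1, 2↦3, 3↦4, 4↦4]  zeros at y ∈ ∅
Collecting zeros: affine points = {(1, 2), (2, 1), (2, 4), (3, 3)}.
Total count |C(F_5)_aff| = 4.


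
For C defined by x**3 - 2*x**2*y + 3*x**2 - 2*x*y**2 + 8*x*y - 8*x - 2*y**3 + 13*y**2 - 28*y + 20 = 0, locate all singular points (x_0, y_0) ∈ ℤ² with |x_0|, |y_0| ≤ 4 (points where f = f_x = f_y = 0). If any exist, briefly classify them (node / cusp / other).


Singular points: {(0, 2)}; classification: node.

Compute partial derivatives:
  f_x = 3*x**2 - 4*x*y + 6*x - 2*y**2 + 8*y - 8.
  f_y = -2*x**2 - 4*x*y + 8*x - 6*y**2 + 26*y - 28.
Scan x_0 ∈ {−4, ..., 4}. For each x_0, f_y(x_0, y) is a polynomial in y; find its integer roots y ∈ {−4, ..., 4}, then test f_x and f at those candidates.
  x = -4: f_y(-4, y) = -6*y**2 + 42*y - 92; no integer root y with |y| ≤ 4.
  x = -3: f_y(-3, y) = -6*y**2 + 38*y - 70; no integer root y with |y| ≤ 4.
  x = -2: f_y(-2, y) = -6*y**2 + 34*y - 52; no integer root y with |y| ≤ 4.
  x = -1: f_y(-1, y) = -6*y**2 + 30*y - 38; no integer root y with |y| ≤ 4.
  x = 0: f_y(0, y) = -6*y**2 + 26*y - 28; vanishes at y ∈ {2}. (0, 2): f_x = 0, f = 0 — SINGULAR.
  x = 1: f_y(1, y) = -6*y**2 + 22*y - 22; no integer root y with |y| ≤ 4.
  x = 2: f_y(2, y) = -6*y**2 + 18*y - 20; no integer root y with |y| ≤ 4.
  x = 3: f_y(3, y) = -6*y**2 + 14*y - 22; no integer root y with |y| ≤ 4.
  x = 4: f_y(4, y) = -6*y**2 + 10*y - 28; no integer root y with |y| ≤ 4.
Only singular point on the grid: (0, 2).
Classify: substitute x = 0 + u, y = 2 + v and expand: f = u**3 - 2*u**2*v - u**2 - 2*u*v**2 - 2*v**3 + v**2.
No constant or linear terms (consistent with a singular point). Quadratic part: -u**2 + v**2. Cubic part: u**3 - 2*u**2*v - 2*u*v**2 - 2*v**3.
The quadratic part v**2 - u**2 = (v − u)(v + u) splits into two distinct linear factors, so there are two distinct tangent lines y − 2 = ±(x − 0) — this is a node (ordinary double point).
Classification: node.


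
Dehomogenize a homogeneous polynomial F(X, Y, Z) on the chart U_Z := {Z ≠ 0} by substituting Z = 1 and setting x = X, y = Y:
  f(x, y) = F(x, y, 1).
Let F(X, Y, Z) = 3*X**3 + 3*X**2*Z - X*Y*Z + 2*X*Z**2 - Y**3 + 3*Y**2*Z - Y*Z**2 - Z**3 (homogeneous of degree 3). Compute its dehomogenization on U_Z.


f(x, y) = 3*x**3 + 3*x**2 - x*y + 2*x - y**3 + 3*y**2 - y - 1

On U_Z we set Z = 1. Each monomial c·X^i·Y^j·Z^k in F becomes c·x^i·y^j·1^k = c·x^i·y^j.
Substituting Z = 1: F(X, Y, 1) = 3*x**3 + 3*x**2 - x*y + 2*x - y**3 + 3*y**2 - y - 1.
Note: deg(f) ≤ deg(F) = 3; strict inequality happens when F is divisible by Z (lost terms).


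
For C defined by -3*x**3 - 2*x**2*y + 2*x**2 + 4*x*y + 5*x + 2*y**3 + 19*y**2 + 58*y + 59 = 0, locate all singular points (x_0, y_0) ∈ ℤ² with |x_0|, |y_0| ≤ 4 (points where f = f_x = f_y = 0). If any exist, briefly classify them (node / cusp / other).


Singular points: {(1, -3)}; classification: node.

Compute partial derivatives:
  f_x = -9*x**2 - 4*x*y + 4*x + 4*y + 5.
  f_y = -2*x**2 + 4*x + 6*y**2 + 38*y + 58.
Scan x_0 ∈ {−4, ..., 4}. For each x_0, f_y(x_0, y) is a polynomial in y; find its integer roots y ∈ {−4, ..., 4}, then test f_x and f at those candidates.
  x = -4: f_y(-4, y) = 6*y**2 + 38*y + 10; no integer root y with |y| ≤ 4.
  x = -3: f_y(-3, y) = 6*y**2 + 38*y + 28; no integer root y with |y| ≤ 4.
  x = -2: f_y(-2, y) = 6*y**2 + 38*y + 42; no integer root y with |y| ≤ 4.
  x = -1: f_y(-1, y) = 6*y**2 + 38*y + 52; vanishes at y ∈ {-2}. (-1, -2): f_x = -24 ≠ 0.
  x = 0: f_y(0, y) = 6*y**2 + 38*y + 58; no integer root y with |y| ≤ 4.
  x = 1: f_y(1, y) = 6*y**2 + 38*y + 60; vanishes at y ∈ {-3}. (1, -3): f_x = 0, f = 0 — SINGULAR.
  x = 2: f_y(2, y) = 6*y**2 + 38*y + 58; no integer root y with |y| ≤ 4.
  x = 3: f_y(3, y) = 6*y**2 + 38*y + 52; vanishes at y ∈ {-2}. (3, -2): f_x = -48 ≠ 0.
  x = 4: f_y(4, y) = 6*y**2 + 38*y + 42; no integer root y with |y| ≤ 4.
Only singular point on the grid: (1, -3).
Classify: substitute x = 1 + u, y = -3 + v and expand: f = -3*u**3 - 2*u**2*v - u**2 + 2*v**3 + v**2.
No constant or linear terms (consistent with a singular point). Quadratic part: -u**2 + v**2. Cubic part: -3*u**3 - 2*u**2*v + 2*v**3.
The quadratic part v**2 - u**2 = (v − u)(v + u) splits into two distinct linear factors, so there are two distinct tangent lines y − -3 = ±(x − 1) — this is a node (ordinary double point).
Classification: node.


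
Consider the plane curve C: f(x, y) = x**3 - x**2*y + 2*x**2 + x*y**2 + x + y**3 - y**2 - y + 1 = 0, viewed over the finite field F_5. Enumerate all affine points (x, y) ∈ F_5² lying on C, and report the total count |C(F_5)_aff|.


Affine F_5-points: {(0, 1), (0, 4), (1, 0), (2, 3), (3, 2), (3, 4), (4, 4)}; count = 7.

For each of the 25 pairs (x, y) ∈ F_5², evaluate f(x, y) mod 5. Record the zeros.
  x = 0: [0↦1, 1↦0, 2↦3, 3↦1, 4↦0]  zeros at y ∈ {1, 4}
  x = 1: [0↦0, 1↦4, 2↦4, 3↦1, 4↦1]  zeros at y ∈ {0}
  x = 2: [0↦4, 1↦1, 2↦1, 3↦0, 4↦4]  zeros at y ∈ {3}
  x = 3: [0↦4, 1↦2, 2↦0, 3↦4, 4↦0]  zeros at y ∈ {2, 4}
  x = 4: [0↦1, 1↦3, 2↦2, 3↦4, 4↦0]  zeros at y ∈ {4}
Collecting zeros: affine points = {(0, 1), (0, 4), (1, 0), (2, 3), (3, 2), (3, 4), (4, 4)}.
Total count |C(F_5)_aff| = 7.


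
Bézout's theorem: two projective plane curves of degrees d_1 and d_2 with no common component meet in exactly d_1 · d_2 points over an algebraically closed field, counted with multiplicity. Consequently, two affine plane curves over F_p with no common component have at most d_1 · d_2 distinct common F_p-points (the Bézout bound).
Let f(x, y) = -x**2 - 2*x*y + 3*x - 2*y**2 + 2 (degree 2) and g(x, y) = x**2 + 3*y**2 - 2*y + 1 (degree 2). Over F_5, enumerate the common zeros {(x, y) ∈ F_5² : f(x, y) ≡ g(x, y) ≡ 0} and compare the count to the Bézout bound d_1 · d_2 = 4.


Common zeros: ∅; count = 0; Bézout bound = 4.

deg(f) = 2, deg(g) = 2, so Bézout bound = 4.
Scan x ∈ F_5. For each x, list the y ∈ F_5 with f(x, y) ≡ 0 and those with g(x, y) ≡ 0 (mod 5); the common zeros in that column are the intersection.
  x = 0: f ≡ 0 at y ∈ {1, 4}; g ≡ 0 at y ∈ ∅; common: ∅.
  x = 1: f ≡ 0 at y ∈ {1, 3}; g ≡ 0 at y ∈ {2}; common: ∅.
  x = 2: f ≡ 0 at y ∈ ∅; g ≡ 0 at y ∈ {0, 4}; common: ∅.
  x = 3: f ≡ 0 at y ∈ ∅; g ≡ 0 at y ∈ {0, 4}; common: ∅.
  x = 4: f ≡ 0 at y ∈ ∅; g ≡ 0 at y ∈ {2}; common: ∅.
Collecting: common zeros = ∅, so the count is 0.
Comparison with the Bézout bound: 0 ≤ 4 = deg(f)·deg(g), as expected for curves with no common component (the affine F_5-count falls short of the bound because intersections may lie at infinity, over extension fields, or carry multiplicity).


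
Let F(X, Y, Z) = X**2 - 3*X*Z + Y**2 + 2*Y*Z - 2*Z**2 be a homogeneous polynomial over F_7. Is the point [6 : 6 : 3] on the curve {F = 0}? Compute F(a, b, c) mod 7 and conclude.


F(6,6,3) ≡ 1 (mod 7); P is NOT on the curve.

Evaluate F(6, 6, 3) term-by-term (mod 7).
  X**2 ↦ 1·36·1·1 = 36
  -3*X*Z ↦ -3·6·1·3 = -54
  Y**2 ↦ 1·1·36·1 = 36
  2*Y*Z ↦ 2·1·6·3 = 36
  -2*Z**2 ↦ -2·1·1·9 = -18
Sum: F(6, 6, 3) = (36) + (-54) + (36) + (36) + (-18) = 36.
Reducing mod 7: 36 ≡ 1 (mod 7).
Since F(a, b, c) ≡ 1 ≠ 0 (mod 7), P does NOT lie on the curve.


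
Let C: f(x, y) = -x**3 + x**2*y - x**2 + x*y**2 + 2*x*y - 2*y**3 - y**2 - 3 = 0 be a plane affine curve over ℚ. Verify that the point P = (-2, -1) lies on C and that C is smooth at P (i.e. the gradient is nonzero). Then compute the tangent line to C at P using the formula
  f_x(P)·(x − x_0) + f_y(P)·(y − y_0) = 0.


Tangent line at P: -5*x - 10 = 0.

Step 1: f(-2, -1) = 0, so P lies on C.
Step 2: partial derivatives
  f_x(x, y) = -3*x**2 + 2*x*y - 2*x + y**2 + 2*y, f_y(x, y) = x**2 + 2*x*y + 2*x - 6*y**2 - 2*y.
  f_x(P) = -5, f_y(P) = 0 (gradient nonzero, so P is smooth).
Step 3: tangent line at P: -5·(x − -2) + 0·(y − -1) = 0.
Expanding: -5*x - 10 = 0.


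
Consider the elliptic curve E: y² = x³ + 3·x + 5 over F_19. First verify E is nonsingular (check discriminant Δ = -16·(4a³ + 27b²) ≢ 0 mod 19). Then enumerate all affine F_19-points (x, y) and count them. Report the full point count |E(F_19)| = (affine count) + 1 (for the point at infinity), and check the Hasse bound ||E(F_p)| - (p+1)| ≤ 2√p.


Affine points = {(0, 9), (0, 10), (1, 3), (1, 16), (2, 0), (4, 9), (4, 10), (6, 7), (6, 12), (8, 3), (8, 16), (9, 1), (9, 18), (10, 3), (10, 16), (11, 1), (11, 18), (14, 6), (14, 13), (15, 9), (15, 10), (16, 8), (16, 11), (18, 1), (18, 18)}; affine count = 25; |E(F_19)| = 26.

Discriminant check: Δ ∝ 4a³ + 27b² = 4·3³ + 27·5² = 4·27 + 27·25 ≡ 4 (mod 19). Nonzero ⇒ E is nonsingular.
For each x ∈ F_19, compute rhs = x³ + 3·x + 5 mod 19, then count y ∈ F_19 with y² ≡ rhs.
  x = 0: rhs = 5, matching y values: 9, 10 (2 points).
  x = 1: rhs = 9, matching y values: 3, 16 (2 points).
  x = 2: rhs = 0, matching y values: 0 (1 points).
  x = 3: rhs = 3, matching y values: none (0 points).
  x = 4: rhs = 5, matching y values: 9, 10 (2 points).
  x = 5: rhs = 12, matching y values: none (0 points).
  x = 6: rhs = 11, matching y values: 7, 12 (2 points).
  x = 7: rhs = 8, matching y values: none (0 points).
  x = 8: rhs = 9, matching y values: 3, 16 (2 points).
  x = 9: rhs = 1, matching y values: 1, 18 (2 points).
  x = 10: rhs = 9, matching y values: 3, 16 (2 points).
  x = 11: rhs = 1, matching y values: 1, 18 (2 points).
  x = 12: rhs = 2, matching y values: none (0 points).
  x = 13: rhs = 18, matching y values: none (0 points).
  x = 14: rhs = 17, matching y values: 6, 13 (2 points).
  x = 15: rhs = 5, matching y values: 9, 10 (2 points).
  x = 16: rhs = 7, matching y values: 8, 11 (2 points).
  x = 17: rhs = 10, matching y values: none (0 points).
  x = 18: rhs = 1, matching y values: 1, 18 (2 points).
Total affine count: 25.
Full point count |E(F_19)| = 25 + 1 = 26.
Hasse bound: |26 − (19+1)| = |6| = 6 ≤ 2√19 ≈ 8.7178 ✓.


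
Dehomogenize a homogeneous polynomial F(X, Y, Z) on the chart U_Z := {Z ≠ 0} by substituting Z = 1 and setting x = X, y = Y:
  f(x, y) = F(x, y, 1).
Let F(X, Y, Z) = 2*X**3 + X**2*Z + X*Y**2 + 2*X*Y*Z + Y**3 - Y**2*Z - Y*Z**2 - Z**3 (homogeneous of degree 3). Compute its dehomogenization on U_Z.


f(x, y) = 2*x**3 + x**2 + x*y**2 + 2*x*y + y**3 - y**2 - y - 1

On U_Z we set Z = 1. Each monomial c·X^i·Y^j·Z^k in F becomes c·x^i·y^j·1^k = c·x^i·y^j.
Substituting Z = 1: F(X, Y, 1) = 2*x**3 + x**2 + x*y**2 + 2*x*y + y**3 - y**2 - y - 1.
Note: deg(f) ≤ deg(F) = 3; strict inequality happens when F is divisible by Z (lost terms).


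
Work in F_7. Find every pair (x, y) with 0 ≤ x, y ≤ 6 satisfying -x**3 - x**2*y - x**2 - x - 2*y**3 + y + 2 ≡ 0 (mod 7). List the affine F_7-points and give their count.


Affine F_7-points: {(0, 3), (2, 6), (5, 2)}; count = 3.

For each of the 49 pairs (x, y) ∈ F_7², evaluate f(x, y) mod 7. Record the zeros.
  x = 0: [0↦2, 1↦1, 2↦2, 3↦0, 4↦4, 5↦2, 6↦3]  zeros at y ∈ {3}
  x = 1: [0↦6, 1↦4, 2↦4, 3↦1, 4↦4, 5↦1, 6↦1]  zeros at y ∈ ∅
  x = 2: [0↦2, 1↦4, 2↦1, 3↦2, 4↦2, 5↦3, 6↦0]  zeros at y ∈ {6}
  x = 3: [0↦5, 1↦2, 2↦1, 3↦4, 4↦6, 5↦2, 6↦1]  zeros at y ∈ ∅
  x = 4: [0↦2, 1↦6, 2↦5, 3↦1, 4↦3, 5↦6, 6↦5]  zeros at y ∈ ∅
  x = 5: [0↦1, 1↦3, 2↦0, 3↦1, 4↦1, 5↦2, 6↦6]  zeros at y ∈ {2}
  x = 6: [0↦3, 1↦1, 2↦1, 3↦5, 4↦1, 5↦5, 6↦5]  zeros at y ∈ ∅
Collecting zeros: affine points = {(0, 3), (2, 6), (5, 2)}.
Total count |C(F_7)_aff| = 3.


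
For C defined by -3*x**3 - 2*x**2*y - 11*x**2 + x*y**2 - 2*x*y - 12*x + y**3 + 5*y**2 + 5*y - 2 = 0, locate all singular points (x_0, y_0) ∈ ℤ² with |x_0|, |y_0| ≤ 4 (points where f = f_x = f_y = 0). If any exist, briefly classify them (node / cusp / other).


Singular points: {(-1, -1)}; classification: cusp.

Compute partial derivatives:
  f_x = -9*x**2 - 4*x*y - 22*x + y**2 - 2*y - 12.
  f_y = -2*x**2 + 2*x*y - 2*x + 3*y**2 + 10*y + 5.
Scan x_0 ∈ {−4, ..., 4}. For each x_0, f_y(x_0, y) is a polynomial in y; find its integer roots y ∈ {−4, ..., 4}, then test f_x and f at those candidates.
  x = -4: f_y(-4, y) = 3*y**2 + 2*y - 19; no integer root y with |y| ≤ 4.
  x = -3: f_y(-3, y) = 3*y**2 + 4*y - 7; vanishes at y ∈ {1}. (-3, 1): f_x = -16 ≠ 0.
  x = -2: f_y(-2, y) = 3*y**2 + 6*y + 1; no integer root y with |y| ≤ 4.
  x = -1: f_y(-1, y) = 3*y**2 + 8*y + 5; vanishes at y ∈ {-1}. (-1, -1): f_x = 0, f = 0 — SINGULAR.
  x = 0: f_y(0, y) = 3*y**2 + 10*y + 5; no integer root y with |y| ≤ 4.
  x = 1: f_y(1, y) = 3*y**2 + 12*y + 1; no integer root y with |y| ≤ 4.
  x = 2: f_y(2, y) = 3*y**2 + 14*y - 7; no integer root y with |y| ≤ 4.
  x = 3: f_y(3, y) = 3*y**2 + 16*y - 19; vanishes at y ∈ {1}. (3, 1): f_x = -172 ≠ 0.
  x = 4: f_y(4, y) = 3*y**2 + 18*y - 35; no integer root y with |y| ≤ 4.
Only singular point on the grid: (-1, -1).
Classify: substitute x = -1 + u, y = -1 + v and expand: f = -3*u**3 - 2*u**2*v + u*v**2 + v**3 + v**2.
No constant or linear terms (consistent with a singular point). Quadratic part: v**2. Cubic part: -3*u**3 - 2*u**2*v + u*v**2 + v**3.
The quadratic part v**2 is a perfect square, so there is a single (double) tangent line v = 0, i.e. y = -1. Restricting the cubic part to that line (v = 0) leaves -3*u**3 ≠ 0, so f is not divisible by v and the branch is v² ≈ 3*u**3 to lowest order — this is a cusp.
Classification: cusp.


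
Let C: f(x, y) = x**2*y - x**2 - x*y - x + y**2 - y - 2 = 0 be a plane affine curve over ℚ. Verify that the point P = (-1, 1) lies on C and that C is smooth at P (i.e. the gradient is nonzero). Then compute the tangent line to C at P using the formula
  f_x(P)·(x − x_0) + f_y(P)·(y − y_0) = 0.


Tangent line at P: -2*x + 3*y - 5 = 0.

Step 1: f(-1, 1) = 0, so P lies on C.
Step 2: partial derivatives
  f_x(x, y) = 2*x*y - 2*x - y - 1, f_y(x, y) = x**2 - x + 2*y - 1.
  f_x(P) = -2, f_y(P) = 3 (gradient nonzero, so P is smooth).
Step 3: tangent line at P: -2·(x − -1) + 3·(y − 1) = 0.
Expanding: -2*x + 3*y - 5 = 0.


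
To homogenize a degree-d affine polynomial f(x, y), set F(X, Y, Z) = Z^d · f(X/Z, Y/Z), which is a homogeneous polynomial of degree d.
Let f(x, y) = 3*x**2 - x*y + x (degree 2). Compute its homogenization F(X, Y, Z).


F(X, Y, Z) = 3*X**2 - X*Y + X*Z

deg(f) = 2.
Substitute x = X/Z, y = Y/Z into f, then multiply by Z^2.
  monomial 3·x^2·y^0 ↦ 3·X^2·Y^0·Z^0.
  monomial -1·x^1·y^1 ↦ -1·X^1·Y^1·Z^0.
  monomial 1·x^1·y^0 ↦ 1·X^1·Y^0·Z^1.
Collecting: F(X, Y, Z) = 3*X**2 - X*Y + X*Z.


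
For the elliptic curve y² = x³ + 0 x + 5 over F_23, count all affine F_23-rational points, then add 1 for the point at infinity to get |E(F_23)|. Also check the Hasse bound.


Affine points = {(1, 11), (1, 12), (2, 6), (2, 17), (3, 3), (3, 20), (4, 0), (7, 7), (7, 16), (10, 4), (10, 19), (11, 5), (11, 18), (12, 10), (12, 13), (14, 9), (14, 14), (18, 8), (18, 15), (20, 1), (20, 22), (22, 2), (22, 21)}; affine count = 23; |E(F_23)| = 24.

Discriminant check: Δ ∝ 4a³ + 27b² = 4·0³ + 27·5² = 4·0 + 27·25 ≡ 8 (mod 23). Nonzero ⇒ E is nonsingular.
For each x ∈ F_23, compute rhs = x³ + 0·x + 5 mod 23, then count y ∈ F_23 with y² ≡ rhs.
  x = 0: rhs = 5, matching y values: none (0 points).
  x = 1: rhs = 6, matching y values: 11, 12 (2 points).
  x = 2: rhs = 13, matching y values: 6, 17 (2 points).
  x = 3: rhs = 9, matching y values: 3, 20 (2 points).
  x = 4: rhs = 0, matching y values: 0 (1 points).
  x = 5: rhs = 15, matching y values: none (0 points).
  x = 6: rhs = 14, matching y values: none (0 points).
  x = 7: rhs = 3, matching y values: 7, 16 (2 points).
  x = 8: rhs = 11, matching y values: none (0 points).
  x = 9: rhs = 21, matching y values: none (0 points).
  x = 10: rhs = 16, matching y values: 4, 19 (2 points).
  x = 11: rhs = 2, matching y values: 5, 18 (2 points).
  x = 12: rhs = 8, matching y values: 10, 13 (2 points).
  x = 13: rhs = 17, matching y values: none (0 points).
  x = 14: rhs = 12, matching y values: 9, 14 (2 points).
  x = 15: rhs = 22, matching y values: none (0 points).
  x = 16: rhs = 7, matching y values: none (0 points).
  x = 17: rhs = 19, matching y values: none (0 points).
  x = 18: rhs = 18, matching y values: 8, 15 (2 points).
  x = 19: rhs = 10, matching y values: none (0 points).
  x = 20: rhs = 1, matching y values: 1, 22 (2 points).
  x = 21: rhs = 20, matching y values: none (0 points).
  x = 22: rhs = 4, matching y values: 2, 21 (2 points).
Total affine count: 23.
Full point count |E(F_23)| = 23 + 1 = 24.
Hasse bound: |24 − (23+1)| = |0| = 0 ≤ 2√23 ≈ 9.5917 ✓.


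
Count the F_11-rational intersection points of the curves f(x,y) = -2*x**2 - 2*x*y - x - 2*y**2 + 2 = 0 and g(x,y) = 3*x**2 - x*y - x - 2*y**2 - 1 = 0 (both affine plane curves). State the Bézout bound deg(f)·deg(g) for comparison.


Common zeros: ∅; count = 0; Bézout bound = 4.

deg(f) = 2, deg(g) = 2, so Bézout bound = 4.
Scan x ∈ F_11. For each x, list the y ∈ F_11 with f(x, y) ≡ 0 and those with g(x, y) ≡ 0 (mod 11); the common zeros in that column are the intersection.
  x = 0: f ≡ 0 at y ∈ {1, 10}; g ≡ 0 at y ∈ {4, 7}; common: ∅.
  x = 1: f ≡ 0 at y ∈ ∅; g ≡ 0 at y ∈ {6, 10}; common: ∅.
  x = 2: f ≡ 0 at y ∈ ∅; g ≡ 0 at y ∈ ∅; common: ∅.
  x = 3: f ≡ 0 at y ∈ {3, 5}; g ≡ 0 at y ∈ ∅; common: ∅.
  x = 4: f ≡ 0 at y ∈ {1, 6}; g ≡ 0 at y ∈ ∅; common: ∅.
  x = 5: f ≡ 0 at y ∈ ∅; g ≡ 0 at y ∈ {6, 8}; common: ∅.
  x = 6: f ≡ 0 at y ∈ {6, 10}; g ≡ 0 at y ∈ ∅; common: ∅.
  x = 7: f ≡ 0 at y ∈ ∅; g ≡ 0 at y ∈ ∅; common: ∅.
  x = 8: f ≡ 0 at y ∈ {5, 9}; g ≡ 0 at y ∈ ∅; common: ∅.
  x = 9: f ≡ 0 at y ∈ ∅; g ≡ 0 at y ∈ {4, 8}; common: ∅.
  x = 10: f ≡ 0 at y ∈ {3, 9}; g ≡ 0 at y ∈ {7, 10}; common: ∅.
Collecting: common zeros = ∅, so the count is 0.
Comparison with the Bézout bound: 0 ≤ 4 = deg(f)·deg(g), as expected for curves with no common component (the affine F_11-count falls short of the bound because intersections may lie at infinity, over extension fields, or carry multiplicity).


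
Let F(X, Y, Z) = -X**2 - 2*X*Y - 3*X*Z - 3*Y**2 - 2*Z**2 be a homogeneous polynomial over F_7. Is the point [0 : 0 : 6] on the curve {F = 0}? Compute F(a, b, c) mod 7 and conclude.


F(0,0,6) ≡ 5 (mod 7); P is NOT on the curve.

Evaluate F(0, 0, 6) term-by-term (mod 7).
  -X**2 ↦ -1·0·1·1 = 0
  -2*X*Y ↦ -2·0·0·1 = 0
  -3*X*Z ↦ -3·0·1·6 = 0
  -3*Y**2 ↦ -3·1·0·1 = 0
  -2*Z**2 ↦ -2·1·1·36 = -72
Sum: F(0, 0, 6) = (0) + (0) + (0) + (0) + (-72) = -72.
Reducing mod 7: -72 ≡ 5 (mod 7).
Since F(a, b, c) ≡ 5 ≠ 0 (mod 7), P does NOT lie on the curve.


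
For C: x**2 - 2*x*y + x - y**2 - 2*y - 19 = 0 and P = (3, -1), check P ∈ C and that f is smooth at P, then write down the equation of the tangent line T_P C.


Tangent line at P: 9*x - 6*y - 33 = 0.

Step 1: f(3, -1) = 0, so P lies on C.
Step 2: partial derivatives
  f_x(x, y) = 2*x - 2*y + 1, f_y(x, y) = -2*x - 2*y - 2.
  f_x(P) = 9, f_y(P) = -6 (gradient nonzero, so P is smooth).
Step 3: tangent line at P: 9·(x − 3) + -6·(y − -1) = 0.
Expanding: 9*x - 6*y - 33 = 0.


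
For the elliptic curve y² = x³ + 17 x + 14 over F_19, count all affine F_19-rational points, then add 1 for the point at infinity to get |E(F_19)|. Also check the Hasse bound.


Affine points = {(3, 4), (3, 15), (6, 3), (6, 16), (7, 1), (7, 18), (8, 4), (8, 15), (10, 5), (10, 14), (13, 0)}; affine count = 11; |E(F_19)| = 12.

Discriminant check: Δ ∝ 4a³ + 27b² = 4·17³ + 27·14² = 4·4913 + 27·196 ≡ 16 (mod 19). Nonzero ⇒ E is nonsingular.
For each x ∈ F_19, compute rhs = x³ + 17·x + 14 mod 19, then count y ∈ F_19 with y² ≡ rhs.
  x = 0: rhs = 14, matching y values: none (0 points).
  x = 1: rhs = 13, matching y values: none (0 points).
  x = 2: rhs = 18, matching y values: none (0 points).
  x = 3: rhs = 16, matching y values: 4, 15 (2 points).
  x = 4: rhs = 13, matching y values: none (0 points).
  x = 5: rhs = 15, matching y values: none (0 points).
  x = 6: rhs = 9, matching y values: 3, 16 (2 points).
  x = 7: rhs = 1, matching y values: 1, 18 (2 points).
  x = 8: rhs = 16, matching y values: 4, 15 (2 points).
  x = 9: rhs = 3, matching y values: none (0 points).
  x = 10: rhs = 6, matching y values: 5, 14 (2 points).
  x = 11: rhs = 12, matching y values: none (0 points).
  x = 12: rhs = 8, matching y values: none (0 points).
  x = 13: rhs = 0, matching y values: 0 (1 points).
  x = 14: rhs = 13, matching y values: none (0 points).
  x = 15: rhs = 15, matching y values: none (0 points).
  x = 16: rhs = 12, matching y values: none (0 points).
  x = 17: rhs = 10, matching y values: none (0 points).
  x = 18: rhs = 15, matching y values: none (0 points).
Total affine count: 11.
Full point count |E(F_19)| = 11 + 1 = 12.
Hasse bound: |12 − (19+1)| = |-8| = 8 ≤ 2√19 ≈ 8.7178 ✓.


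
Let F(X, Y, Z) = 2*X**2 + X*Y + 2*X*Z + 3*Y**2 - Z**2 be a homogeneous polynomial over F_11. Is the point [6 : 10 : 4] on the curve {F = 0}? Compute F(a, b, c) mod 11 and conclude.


F(6,10,4) ≡ 2 (mod 11); P is NOT on the curve.

Evaluate F(6, 10, 4) term-by-term (mod 11).
  2*X**2 ↦ 2·36·1·1 = 72
  X*Y ↦ 1·6·10·1 = 60
  2*X*Z ↦ 2·6·1·4 = 48
  3*Y**2 ↦ 3·1·100·1 = 300
  -Z**2 ↦ -1·1·1·16 = -16
Sum: F(6, 10, 4) = (72) + (60) + (48) + (300) + (-16) = 464.
Reducing mod 11: 464 ≡ 2 (mod 11).
Since F(a, b, c) ≡ 2 ≠ 0 (mod 11), P does NOT lie on the curve.


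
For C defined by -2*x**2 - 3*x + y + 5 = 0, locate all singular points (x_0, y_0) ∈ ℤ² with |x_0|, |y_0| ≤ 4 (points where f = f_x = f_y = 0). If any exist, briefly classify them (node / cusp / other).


No singular points in the scanned grid; C is smooth there.

Compute partial derivatives:
  f_x = -4*x - 3.
  f_y = 1.
f_y = 1 is a nonzero constant, so f_y never vanishes: no point (x, y) can satisfy f = f_x = f_y = 0. In particular no (x, y) ∈ {−4, ..., 4}² is singular; the curve is smooth.


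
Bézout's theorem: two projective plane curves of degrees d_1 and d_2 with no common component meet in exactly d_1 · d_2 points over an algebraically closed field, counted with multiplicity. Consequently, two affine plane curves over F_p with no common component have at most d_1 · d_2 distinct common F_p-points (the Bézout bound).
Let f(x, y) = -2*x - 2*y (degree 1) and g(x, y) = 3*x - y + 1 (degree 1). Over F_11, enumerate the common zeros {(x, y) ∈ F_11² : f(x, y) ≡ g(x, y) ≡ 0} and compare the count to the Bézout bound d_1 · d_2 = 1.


Common zeros: {(8, 3)}; count = 1; Bézout bound = 1.

deg(f) = 1, deg(g) = 1, so Bézout bound = 1.
Scan x ∈ F_11. For each x, list the y ∈ F_11 with f(x, y) ≡ 0 and those with g(x, y) ≡ 0 (mod 11); the common zeros in that column are the intersection.
  x = 0: f ≡ 0 at y ∈ {0}; g ≡ 0 at y ∈ {1}; common: ∅.
  x = 1: f ≡ 0 at y ∈ {10}; g ≡ 0 at y ∈ {4}; common: ∅.
  x = 2: f ≡ 0 at y ∈ {9}; g ≡ 0 at y ∈ {7}; common: ∅.
  x = 3: f ≡ 0 at y ∈ {8}; g ≡ 0 at y ∈ {10}; common: ∅.
  x = 4: f ≡ 0 at y ∈ {7}; g ≡ 0 at y ∈ {2}; common: ∅.
  x = 5: f ≡ 0 at y ∈ {6}; g ≡ 0 at y ∈ {5}; common: ∅.
  x = 6: f ≡ 0 at y ∈ {5}; g ≡ 0 at y ∈ {8}; common: ∅.
  x = 7: f ≡ 0 at y ∈ {4}; g ≡ 0 at y ∈ {0}; common: ∅.
  x = 8: f ≡ 0 at y ∈ {3}; g ≡ 0 at y ∈ {3}; common: {3}.
  x = 9: f ≡ 0 at y ∈ {2}; g ≡ 0 at y ∈ {6}; common: ∅.
  x = 10: f ≡ 0 at y ∈ {1}; g ≡ 0 at y ∈ {9}; common: ∅.
Collecting: common zeros = {(8, 3)}, so the count is 1.
Comparison with the Bézout bound: 1 ≤ 1 = deg(f)·deg(g), as expected for curves with no common component (the bound is attained).


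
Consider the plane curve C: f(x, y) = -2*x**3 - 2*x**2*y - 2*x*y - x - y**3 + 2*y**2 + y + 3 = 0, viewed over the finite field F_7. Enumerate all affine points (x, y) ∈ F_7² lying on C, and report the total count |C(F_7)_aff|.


Affine F_7-points: {(1, 0), (2, 4), (3, 6), (4, 5), (5, 0), (6, 3)}; count = 6.

For each of the 49 pairs (x, y) ∈ F_7², evaluate f(x, y) mod 7. Record the zeros.
  x = 0: [0↦3, 1↦5, 2↦5, 3↦4, 4↦3, 5↦3, 6↦5]  zeros at y ∈ ∅
  x = 1: [0↦0, 1↦5, 2↦1, 3↦3, 4↦5, 5↦1, 6↦6]  zeros at y ∈ {0}
  x = 2: [0↦6, 1↦3, 2↦5, 3↦6, 4↦0, 5↦2, 6↦6]  zeros at y ∈ {4}
  x = 3: [0↦2, 1↦1, 2↦5, 3↦1, 4↦4, 5↦1, 6↦0]  zeros at y ∈ {6}
  x = 4: [0↦4, 1↦1, 2↦3, 3↦4, 4↦5, 5↦0, 6↦4]  zeros at y ∈ {5}
  x = 5: [0↦0, 1↦5, 2↦1, 3↦3, 4↦5, 5↦1, 6↦6]  zeros at y ∈ {0}
  x = 6: [0↦6, 1↦1, 2↦1, 3↦0, 4↦6, 5↦6, 6↦1]  zeros at y ∈ {3}
Collecting zeros: affine points = {(1, 0), (2, 4), (3, 6), (4, 5), (5, 0), (6, 3)}.
Total count |C(F_7)_aff| = 6.


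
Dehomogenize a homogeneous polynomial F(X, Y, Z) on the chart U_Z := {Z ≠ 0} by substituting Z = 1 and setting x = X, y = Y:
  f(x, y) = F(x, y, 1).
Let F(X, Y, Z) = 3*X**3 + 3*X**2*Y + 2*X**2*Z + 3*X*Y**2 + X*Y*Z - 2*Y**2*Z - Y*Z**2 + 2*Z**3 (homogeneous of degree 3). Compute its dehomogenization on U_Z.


f(x, y) = 3*x**3 + 3*x**2*y + 2*x**2 + 3*x*y**2 + x*y - 2*y**2 - y + 2

On U_Z we set Z = 1. Each monomial c·X^i·Y^j·Z^k in F becomes c·x^i·y^j·1^k = c·x^i·y^j.
Substituting Z = 1: F(X, Y, 1) = 3*x**3 + 3*x**2*y + 2*x**2 + 3*x*y**2 + x*y - 2*y**2 - y + 2.
Note: deg(f) ≤ deg(F) = 3; strict inequality happens when F is divisible by Z (lost terms).
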